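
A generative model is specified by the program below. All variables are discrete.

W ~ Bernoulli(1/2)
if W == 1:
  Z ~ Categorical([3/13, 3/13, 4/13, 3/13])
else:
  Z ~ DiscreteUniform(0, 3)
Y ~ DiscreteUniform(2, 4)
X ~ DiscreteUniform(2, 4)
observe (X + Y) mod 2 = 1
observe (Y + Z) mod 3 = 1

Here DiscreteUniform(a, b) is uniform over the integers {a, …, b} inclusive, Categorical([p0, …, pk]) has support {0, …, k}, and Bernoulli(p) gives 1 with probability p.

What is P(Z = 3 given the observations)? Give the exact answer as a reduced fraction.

Enumerate traces; 10 have nonzero weight after conditioning:
  (W=0, Z=0, Y=4, X=3) weight 1/72
  (W=0, Z=1, Y=3, X=2) weight 1/72
  (W=0, Z=1, Y=3, X=4) weight 1/72
  (W=0, Z=2, Y=2, X=3) weight 1/72
  (W=0, Z=3, Y=4, X=3) weight 1/72
  (W=1, Z=0, Y=4, X=3) weight 1/78
  (W=1, Z=1, Y=3, X=2) weight 1/78
  (W=1, Z=1, Y=3, X=4) weight 1/78
  … 2 more
Group by Z:
  weight(Z=0) = 25/936
  weight(Z=1) = 25/468
  weight(Z=2) = 29/936
  weight(Z=3) = 25/936
Total weight = 25/936 + 25/468 + 29/936 + 25/936 = 43/312
P(Z=0 | obs) = 25/936 / 43/312 = 25/129
P(Z=1 | obs) = 25/468 / 43/312 = 50/129
P(Z=2 | obs) = 29/936 / 43/312 = 29/129
P(Z=3 | obs) = 25/936 / 43/312 = 25/129

P(Z = 3 | obs) = 25/129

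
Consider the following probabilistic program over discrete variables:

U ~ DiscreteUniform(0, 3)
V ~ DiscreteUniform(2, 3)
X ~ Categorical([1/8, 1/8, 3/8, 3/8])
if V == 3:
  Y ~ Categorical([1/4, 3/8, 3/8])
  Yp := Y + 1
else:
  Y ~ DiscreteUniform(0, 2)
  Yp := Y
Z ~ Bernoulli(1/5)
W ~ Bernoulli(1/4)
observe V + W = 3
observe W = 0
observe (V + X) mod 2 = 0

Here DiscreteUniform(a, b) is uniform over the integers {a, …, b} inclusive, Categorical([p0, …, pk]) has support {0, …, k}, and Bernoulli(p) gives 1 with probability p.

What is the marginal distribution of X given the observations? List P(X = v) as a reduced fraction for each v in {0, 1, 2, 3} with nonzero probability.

Enumerate traces; 48 have nonzero weight after conditioning:
  (U=0, V=3, X=1, Y=0, Z=0, W=0) weight 3/1280
  (U=0, V=3, X=1, Y=0, Z=1, W=0) weight 3/5120
  (U=0, V=3, X=1, Y=1, Z=0, W=0) weight 9/2560
  (U=0, V=3, X=1, Y=1, Z=1, W=0) weight 9/10240
  (U=0, V=3, X=1, Y=2, Z=0, W=0) weight 9/2560
  (U=0, V=3, X=1, Y=2, Z=1, W=0) weight 9/10240
  (U=0, V=3, X=3, Y=0, Z=0, W=0) weight 9/1280
  (U=0, V=3, X=3, Y=0, Z=1, W=0) weight 9/5120
  … 40 more
Group by X:
  weight(X=1) = 3/64
  weight(X=3) = 9/64
Total weight = 3/64 + 9/64 = 3/16
P(X=1 | obs) = 3/64 / 3/16 = 1/4
P(X=3 | obs) = 9/64 / 3/16 = 3/4

P(X=1) = 1/4, P(X=3) = 3/4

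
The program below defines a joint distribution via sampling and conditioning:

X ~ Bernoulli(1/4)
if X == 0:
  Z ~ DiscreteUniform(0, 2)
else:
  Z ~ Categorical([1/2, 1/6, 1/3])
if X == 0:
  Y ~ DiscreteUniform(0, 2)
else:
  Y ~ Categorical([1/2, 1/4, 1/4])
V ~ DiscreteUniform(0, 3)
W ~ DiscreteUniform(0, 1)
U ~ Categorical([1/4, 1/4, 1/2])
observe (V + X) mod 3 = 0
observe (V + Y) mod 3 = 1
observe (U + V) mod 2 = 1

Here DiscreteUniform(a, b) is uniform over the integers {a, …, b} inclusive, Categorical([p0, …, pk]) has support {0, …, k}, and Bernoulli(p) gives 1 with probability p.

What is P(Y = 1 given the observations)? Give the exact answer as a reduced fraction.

P(Y = 1 | obs) = 16/17

Enumerate traces; 24 have nonzero weight after conditioning:
  (X=0, Z=0, Y=1, V=0, W=0, U=1) weight 1/384
  (X=0, Z=0, Y=1, V=0, W=1, U=1) weight 1/384
  (X=0, Z=0, Y=1, V=3, W=0, U=0) weight 1/384
  (X=0, Z=0, Y=1, V=3, W=0, U=2) weight 1/192
  (X=0, Z=0, Y=1, V=3, W=1, U=0) weight 1/384
  (X=0, Z=0, Y=1, V=3, W=1, U=2) weight 1/192
  (X=0, Z=1, Y=1, V=0, W=0, U=1) weight 1/384
  (X=0, Z=1, Y=1, V=0, W=1, U=1) weight 1/384
  (X=1, Z=0, Y=2, V=2, W=0, U=1) weight 1/1024
  … 15 more
Group by Y:
  weight(Y=1) = 1/16
  weight(Y=2) = 1/256
Total weight = 1/16 + 1/256 = 17/256
P(Y=1 | obs) = 1/16 / 17/256 = 16/17
P(Y=2 | obs) = 1/256 / 17/256 = 1/17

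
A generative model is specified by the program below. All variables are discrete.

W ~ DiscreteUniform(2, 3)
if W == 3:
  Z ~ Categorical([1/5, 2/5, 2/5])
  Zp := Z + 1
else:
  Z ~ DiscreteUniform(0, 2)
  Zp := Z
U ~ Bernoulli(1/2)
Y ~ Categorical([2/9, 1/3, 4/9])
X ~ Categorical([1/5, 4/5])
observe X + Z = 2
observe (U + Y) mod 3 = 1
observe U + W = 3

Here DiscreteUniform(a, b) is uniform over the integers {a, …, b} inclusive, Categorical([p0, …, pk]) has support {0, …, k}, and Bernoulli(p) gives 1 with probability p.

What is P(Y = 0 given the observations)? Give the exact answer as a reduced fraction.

Enumerate traces; 4 have nonzero weight after conditioning:
  (W=2, Z=1, U=1, Y=0, X=1) weight 2/135
  (W=2, Z=2, U=1, Y=0, X=0) weight 1/270
  (W=3, Z=1, U=0, Y=1, X=1) weight 2/75
  (W=3, Z=2, U=0, Y=1, X=0) weight 1/150
Group by Y:
  weight(Y=0) = 1/54
  weight(Y=1) = 1/30
Total weight = 1/54 + 1/30 = 7/135
P(Y=0 | obs) = 1/54 / 7/135 = 5/14
P(Y=1 | obs) = 1/30 / 7/135 = 9/14

P(Y = 0 | obs) = 5/14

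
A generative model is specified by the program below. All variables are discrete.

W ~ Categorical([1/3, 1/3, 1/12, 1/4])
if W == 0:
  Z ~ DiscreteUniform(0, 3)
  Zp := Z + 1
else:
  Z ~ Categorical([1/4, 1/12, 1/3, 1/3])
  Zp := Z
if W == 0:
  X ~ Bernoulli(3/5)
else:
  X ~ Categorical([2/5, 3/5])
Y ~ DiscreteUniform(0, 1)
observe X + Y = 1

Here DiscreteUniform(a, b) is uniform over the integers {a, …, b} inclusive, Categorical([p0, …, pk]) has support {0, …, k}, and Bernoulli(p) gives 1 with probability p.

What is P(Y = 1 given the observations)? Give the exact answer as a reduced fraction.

Enumerate traces; 32 have nonzero weight after conditioning:
  (W=0, Z=0, X=0, Y=1) weight 1/60
  (W=0, Z=0, X=1, Y=0) weight 1/40
  (W=0, Z=1, X=0, Y=1) weight 1/60
  (W=0, Z=1, X=1, Y=0) weight 1/40
  (W=0, Z=2, X=0, Y=1) weight 1/60
  (W=0, Z=2, X=1, Y=0) weight 1/40
  (W=0, Z=3, X=0, Y=1) weight 1/60
  (W=0, Z=3, X=1, Y=0) weight 1/40
  … 24 more
Group by Y:
  weight(Y=0) = 3/10
  weight(Y=1) = 1/5
Total weight = 3/10 + 1/5 = 1/2
P(Y=0 | obs) = 3/10 / 1/2 = 3/5
P(Y=1 | obs) = 1/5 / 1/2 = 2/5

P(Y = 1 | obs) = 2/5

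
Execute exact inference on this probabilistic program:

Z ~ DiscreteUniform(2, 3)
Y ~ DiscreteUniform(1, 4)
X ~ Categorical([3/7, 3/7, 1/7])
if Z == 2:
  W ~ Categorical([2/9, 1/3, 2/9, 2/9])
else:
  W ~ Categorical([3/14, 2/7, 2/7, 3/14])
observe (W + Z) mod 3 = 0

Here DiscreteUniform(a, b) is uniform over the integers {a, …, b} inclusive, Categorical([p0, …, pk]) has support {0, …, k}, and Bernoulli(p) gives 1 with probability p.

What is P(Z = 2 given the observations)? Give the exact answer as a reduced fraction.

P(Z = 2 | obs) = 7/16

Enumerate traces; 36 have nonzero weight after conditioning:
  (Z=2, Y=1, X=0, W=1) weight 1/56
  (Z=2, Y=1, X=1, W=1) weight 1/56
  (Z=2, Y=1, X=2, W=1) weight 1/168
  (Z=2, Y=2, X=0, W=1) weight 1/56
  (Z=2, Y=2, X=1, W=1) weight 1/56
  (Z=2, Y=2, X=2, W=1) weight 1/168
  (Z=2, Y=3, X=0, W=1) weight 1/56
  (Z=2, Y=3, X=1, W=1) weight 1/56
  (Z=3, Y=1, X=0, W=0) weight 9/784
  … 27 more
Group by Z:
  weight(Z=2) = 1/6
  weight(Z=3) = 3/14
Total weight = 1/6 + 3/14 = 8/21
P(Z=2 | obs) = 1/6 / 8/21 = 7/16
P(Z=3 | obs) = 3/14 / 8/21 = 9/16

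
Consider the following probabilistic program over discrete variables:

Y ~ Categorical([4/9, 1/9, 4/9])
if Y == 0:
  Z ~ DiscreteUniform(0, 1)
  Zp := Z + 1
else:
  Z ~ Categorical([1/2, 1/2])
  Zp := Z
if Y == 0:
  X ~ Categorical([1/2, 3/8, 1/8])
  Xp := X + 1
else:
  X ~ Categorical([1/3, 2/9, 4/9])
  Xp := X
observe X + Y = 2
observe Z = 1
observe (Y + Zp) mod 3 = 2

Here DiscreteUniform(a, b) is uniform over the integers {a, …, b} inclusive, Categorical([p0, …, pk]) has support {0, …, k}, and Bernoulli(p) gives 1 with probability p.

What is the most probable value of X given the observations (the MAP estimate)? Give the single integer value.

Enumerate traces; 2 have nonzero weight after conditioning:
  (Y=0, Z=1, X=2) weight 1/36
  (Y=1, Z=1, X=1) weight 1/81
Group by X:
  weight(X=1) = 1/81
  weight(X=2) = 1/36
Total weight = 1/81 + 1/36 = 13/324
P(X=1 | obs) = 1/81 / 13/324 = 4/13
P(X=2 | obs) = 1/36 / 13/324 = 9/13
argmax = 2

argmax_v P(X = v | obs) = 2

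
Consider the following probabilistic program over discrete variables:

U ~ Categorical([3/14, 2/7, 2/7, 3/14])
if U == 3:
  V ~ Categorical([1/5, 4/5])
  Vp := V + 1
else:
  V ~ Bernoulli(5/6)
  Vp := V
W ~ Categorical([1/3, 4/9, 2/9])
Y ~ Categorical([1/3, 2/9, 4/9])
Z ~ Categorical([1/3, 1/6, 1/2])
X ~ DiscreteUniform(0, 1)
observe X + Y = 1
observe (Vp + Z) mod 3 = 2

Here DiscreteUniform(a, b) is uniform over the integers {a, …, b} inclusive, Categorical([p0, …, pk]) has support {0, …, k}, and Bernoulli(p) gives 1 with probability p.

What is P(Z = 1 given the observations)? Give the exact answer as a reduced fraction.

Enumerate traces; 48 have nonzero weight after conditioning:
  (U=0, V=0, W=0, Y=0, Z=2, X=1) weight 1/1008
  (U=0, V=0, W=0, Y=1, Z=2, X=0) weight 1/1512
  (U=0, V=0, W=1, Y=0, Z=2, X=1) weight 1/756
  (U=0, V=0, W=1, Y=1, Z=2, X=0) weight 1/1134
  (U=0, V=0, W=2, Y=0, Z=2, X=1) weight 1/1512
  (U=0, V=0, W=2, Y=1, Z=2, X=0) weight 1/2268
  (U=0, V=1, W=0, Y=0, Z=1, X=1) weight 5/3024
  (U=0, V=1, W=0, Y=1, Z=1, X=0) weight 5/4536
  (U=3, V=1, W=0, Y=0, Z=0, X=1) weight 1/315
  … 39 more
Group by Z:
  weight(Z=0) = 1/63
  weight(Z=1) = 293/9072
  weight(Z=2) = 55/3024
Total weight = 1/63 + 293/9072 + 55/3024 = 43/648
P(Z=0 | obs) = 1/63 / 43/648 = 72/301
P(Z=1 | obs) = 293/9072 / 43/648 = 293/602
P(Z=2 | obs) = 55/3024 / 43/648 = 165/602

P(Z = 1 | obs) = 293/602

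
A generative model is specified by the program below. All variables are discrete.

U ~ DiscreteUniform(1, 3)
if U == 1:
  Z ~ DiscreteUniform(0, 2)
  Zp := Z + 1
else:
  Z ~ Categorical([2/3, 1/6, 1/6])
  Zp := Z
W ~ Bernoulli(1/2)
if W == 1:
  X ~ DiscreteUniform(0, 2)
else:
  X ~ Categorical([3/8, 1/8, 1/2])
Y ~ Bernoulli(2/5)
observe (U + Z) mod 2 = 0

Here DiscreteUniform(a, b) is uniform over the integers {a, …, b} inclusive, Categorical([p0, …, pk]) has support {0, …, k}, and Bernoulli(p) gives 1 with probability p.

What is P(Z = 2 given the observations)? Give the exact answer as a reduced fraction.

Enumerate traces; 48 have nonzero weight after conditioning:
  (U=1, Z=1, W=0, X=0, Y=0) weight 1/80
  (U=1, Z=1, W=0, X=0, Y=1) weight 1/120
  (U=1, Z=1, W=0, X=1, Y=0) weight 1/240
  (U=1, Z=1, W=0, X=1, Y=1) weight 1/360
  (U=1, Z=1, W=0, X=2, Y=0) weight 1/60
  (U=1, Z=1, W=0, X=2, Y=1) weight 1/90
  (U=1, Z=1, W=1, X=0, Y=0) weight 1/90
  (U=1, Z=1, W=1, X=0, Y=1) weight 1/135
  (U=2, Z=0, W=0, X=0, Y=0) weight 1/40
  (U=2, Z=2, W=0, X=0, Y=0) weight 1/160
  … 38 more
Group by Z:
  weight(Z=0) = 2/9
  weight(Z=1) = 1/6
  weight(Z=2) = 1/18
Total weight = 2/9 + 1/6 + 1/18 = 4/9
P(Z=0 | obs) = 2/9 / 4/9 = 1/2
P(Z=1 | obs) = 1/6 / 4/9 = 3/8
P(Z=2 | obs) = 1/18 / 4/9 = 1/8

P(Z = 2 | obs) = 1/8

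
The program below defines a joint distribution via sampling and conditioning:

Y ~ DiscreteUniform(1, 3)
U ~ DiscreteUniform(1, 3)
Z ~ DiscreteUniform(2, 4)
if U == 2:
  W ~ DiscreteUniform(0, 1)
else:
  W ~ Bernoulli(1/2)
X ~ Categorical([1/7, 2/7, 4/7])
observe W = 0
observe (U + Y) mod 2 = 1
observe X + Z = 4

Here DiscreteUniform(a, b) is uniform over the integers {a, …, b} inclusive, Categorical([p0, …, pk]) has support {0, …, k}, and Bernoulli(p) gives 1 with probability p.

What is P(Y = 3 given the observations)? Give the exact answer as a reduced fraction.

P(Y = 3 | obs) = 1/4

Enumerate traces; 12 have nonzero weight after conditioning:
  (Y=1, U=2, Z=2, W=0, X=2) weight 2/189
  (Y=1, U=2, Z=3, W=0, X=1) weight 1/189
  (Y=1, U=2, Z=4, W=0, X=0) weight 1/378
  (Y=2, U=1, Z=2, W=0, X=2) weight 2/189
  (Y=2, U=1, Z=3, W=0, X=1) weight 1/189
  (Y=2, U=1, Z=4, W=0, X=0) weight 1/378
  (Y=2, U=3, Z=2, W=0, X=2) weight 2/189
  (Y=2, U=3, Z=3, W=0, X=1) weight 1/189
  (Y=3, U=2, Z=2, W=0, X=2) weight 2/189
  … 3 more
Group by Y:
  weight(Y=1) = 1/54
  weight(Y=2) = 1/27
  weight(Y=3) = 1/54
Total weight = 1/54 + 1/27 + 1/54 = 2/27
P(Y=1 | obs) = 1/54 / 2/27 = 1/4
P(Y=2 | obs) = 1/27 / 2/27 = 1/2
P(Y=3 | obs) = 1/54 / 2/27 = 1/4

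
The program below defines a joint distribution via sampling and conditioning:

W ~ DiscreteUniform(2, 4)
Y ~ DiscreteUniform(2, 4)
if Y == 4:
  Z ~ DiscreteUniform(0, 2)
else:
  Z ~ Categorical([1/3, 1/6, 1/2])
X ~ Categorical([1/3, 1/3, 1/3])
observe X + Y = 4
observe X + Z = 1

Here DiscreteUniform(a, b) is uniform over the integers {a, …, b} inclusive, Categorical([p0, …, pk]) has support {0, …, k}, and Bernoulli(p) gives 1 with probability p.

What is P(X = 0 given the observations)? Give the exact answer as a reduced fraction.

Enumerate traces; 6 have nonzero weight after conditioning:
  (W=2, Y=3, Z=0, X=1) weight 1/81
  (W=2, Y=4, Z=1, X=0) weight 1/81
  (W=3, Y=3, Z=0, X=1) weight 1/81
  (W=3, Y=4, Z=1, X=0) weight 1/81
  (W=4, Y=3, Z=0, X=1) weight 1/81
  (W=4, Y=4, Z=1, X=0) weight 1/81
Group by X:
  weight(X=0) = 1/27
  weight(X=1) = 1/27
Total weight = 1/27 + 1/27 = 2/27
P(X=0 | obs) = 1/27 / 2/27 = 1/2
P(X=1 | obs) = 1/27 / 2/27 = 1/2

P(X = 0 | obs) = 1/2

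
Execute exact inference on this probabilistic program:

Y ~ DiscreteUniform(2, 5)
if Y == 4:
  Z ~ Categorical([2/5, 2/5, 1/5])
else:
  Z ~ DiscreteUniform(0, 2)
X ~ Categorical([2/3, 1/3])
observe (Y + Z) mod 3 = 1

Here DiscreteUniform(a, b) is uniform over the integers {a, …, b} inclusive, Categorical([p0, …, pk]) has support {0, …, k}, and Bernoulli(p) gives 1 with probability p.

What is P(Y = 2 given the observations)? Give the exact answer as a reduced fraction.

P(Y = 2 | obs) = 5/21

Enumerate traces; 8 have nonzero weight after conditioning:
  (Y=2, Z=2, X=0) weight 1/18
  (Y=2, Z=2, X=1) weight 1/36
  (Y=3, Z=1, X=0) weight 1/18
  (Y=3, Z=1, X=1) weight 1/36
  (Y=4, Z=0, X=0) weight 1/15
  (Y=4, Z=0, X=1) weight 1/30
  (Y=5, Z=2, X=0) weight 1/18
  (Y=5, Z=2, X=1) weight 1/36
Group by Y:
  weight(Y=2) = 1/12
  weight(Y=3) = 1/12
  weight(Y=4) = 1/10
  weight(Y=5) = 1/12
Total weight = 1/12 + 1/12 + 1/10 + 1/12 = 7/20
P(Y=2 | obs) = 1/12 / 7/20 = 5/21
P(Y=3 | obs) = 1/12 / 7/20 = 5/21
P(Y=4 | obs) = 1/10 / 7/20 = 2/7
P(Y=5 | obs) = 1/12 / 7/20 = 5/21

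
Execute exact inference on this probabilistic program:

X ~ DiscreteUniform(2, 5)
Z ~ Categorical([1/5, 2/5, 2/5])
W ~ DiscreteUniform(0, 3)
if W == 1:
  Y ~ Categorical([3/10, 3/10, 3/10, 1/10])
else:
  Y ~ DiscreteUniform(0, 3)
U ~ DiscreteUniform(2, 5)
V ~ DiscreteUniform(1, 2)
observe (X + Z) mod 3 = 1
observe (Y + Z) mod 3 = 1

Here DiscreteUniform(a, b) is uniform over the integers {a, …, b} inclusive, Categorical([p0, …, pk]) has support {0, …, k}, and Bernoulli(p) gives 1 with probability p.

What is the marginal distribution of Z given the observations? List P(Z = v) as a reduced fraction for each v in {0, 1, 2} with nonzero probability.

Enumerate traces; 160 have nonzero weight after conditioning:
  (X=2, Z=2, W=0, Y=2, U=2, V=1) weight 1/1280
  (X=2, Z=2, W=0, Y=2, U=2, V=2) weight 1/1280
  (X=2, Z=2, W=0, Y=2, U=3, V=1) weight 1/1280
  (X=2, Z=2, W=0, Y=2, U=3, V=2) weight 1/1280
  (X=2, Z=2, W=0, Y=2, U=4, V=1) weight 1/1280
  (X=2, Z=2, W=0, Y=2, U=4, V=2) weight 1/1280
  (X=2, Z=2, W=0, Y=2, U=5, V=1) weight 1/1280
  (X=2, Z=2, W=0, Y=2, U=5, V=2) weight 1/1280
  (X=3, Z=1, W=0, Y=0, U=2, V=1) weight 1/1280
  (X=4, Z=0, W=0, Y=1, U=2, V=1) weight 1/2560
  … 150 more
Group by Z:
  weight(Z=0) = 21/1600
  weight(Z=1) = 19/400
  weight(Z=2) = 21/400
Total weight = 21/1600 + 19/400 + 21/400 = 181/1600
P(Z=0 | obs) = 21/1600 / 181/1600 = 21/181
P(Z=1 | obs) = 19/400 / 181/1600 = 76/181
P(Z=2 | obs) = 21/400 / 181/1600 = 84/181

P(Z=0) = 21/181, P(Z=1) = 76/181, P(Z=2) = 84/181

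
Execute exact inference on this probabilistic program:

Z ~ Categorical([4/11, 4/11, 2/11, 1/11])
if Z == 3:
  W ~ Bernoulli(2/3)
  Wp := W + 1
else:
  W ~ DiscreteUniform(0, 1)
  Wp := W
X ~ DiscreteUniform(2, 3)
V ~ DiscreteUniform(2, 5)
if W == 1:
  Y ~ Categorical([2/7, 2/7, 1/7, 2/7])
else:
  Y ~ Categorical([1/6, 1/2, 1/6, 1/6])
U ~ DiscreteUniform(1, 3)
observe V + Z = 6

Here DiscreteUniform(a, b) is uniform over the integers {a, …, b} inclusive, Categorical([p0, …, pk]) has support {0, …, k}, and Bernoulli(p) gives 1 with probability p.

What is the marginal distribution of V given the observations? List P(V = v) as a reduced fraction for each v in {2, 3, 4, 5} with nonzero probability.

P(V=3) = 1/7, P(V=4) = 2/7, P(V=5) = 4/7

Enumerate traces; 144 have nonzero weight after conditioning:
  (Z=1, W=0, X=2, V=5, Y=0, U=1) weight 1/792
  (Z=1, W=0, X=2, V=5, Y=0, U=2) weight 1/792
  (Z=1, W=0, X=2, V=5, Y=0, U=3) weight 1/792
  (Z=1, W=0, X=2, V=5, Y=1, U=1) weight 1/264
  (Z=1, W=0, X=2, V=5, Y=1, U=2) weight 1/264
  (Z=1, W=0, X=2, V=5, Y=1, U=3) weight 1/264
  (Z=1, W=0, X=2, V=5, Y=2, U=1) weight 1/792
  (Z=1, W=0, X=2, V=5, Y=2, U=2) weight 1/792
  (Z=2, W=0, X=2, V=4, Y=0, U=1) weight 1/1584
  (Z=3, W=0, X=2, V=3, Y=0, U=1) weight 1/4752
  … 134 more
Group by V:
  weight(V=3) = 1/44
  weight(V=4) = 1/22
  weight(V=5) = 1/11
Total weight = 1/44 + 1/22 + 1/11 = 7/44
P(V=3 | obs) = 1/44 / 7/44 = 1/7
P(V=4 | obs) = 1/22 / 7/44 = 2/7
P(V=5 | obs) = 1/11 / 7/44 = 4/7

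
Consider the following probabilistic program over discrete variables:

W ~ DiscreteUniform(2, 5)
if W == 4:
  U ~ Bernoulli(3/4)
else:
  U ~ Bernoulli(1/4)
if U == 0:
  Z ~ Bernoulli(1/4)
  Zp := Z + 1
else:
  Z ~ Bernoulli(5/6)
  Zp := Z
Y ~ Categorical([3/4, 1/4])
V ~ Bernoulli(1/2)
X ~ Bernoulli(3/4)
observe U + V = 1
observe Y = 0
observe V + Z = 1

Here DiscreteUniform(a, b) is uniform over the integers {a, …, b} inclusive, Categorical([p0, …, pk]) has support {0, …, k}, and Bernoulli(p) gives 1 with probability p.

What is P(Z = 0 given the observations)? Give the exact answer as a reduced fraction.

Enumerate traces; 16 have nonzero weight after conditioning:
  (W=2, U=0, Z=0, Y=0, V=1, X=0) weight 27/2048
  (W=2, U=0, Z=0, Y=0, V=1, X=1) weight 81/2048
  (W=2, U=1, Z=1, Y=0, V=0, X=0) weight 5/1024
  (W=2, U=1, Z=1, Y=0, V=0, X=1) weight 15/1024
  (W=3, U=0, Z=0, Y=0, V=1, X=0) weight 27/2048
  (W=3, U=0, Z=0, Y=0, V=1, X=1) weight 81/2048
  (W=3, U=1, Z=1, Y=0, V=0, X=0) weight 5/1024
  (W=3, U=1, Z=1, Y=0, V=0, X=1) weight 15/1024
  … 8 more
Group by Z:
  weight(Z=0) = 45/256
  weight(Z=1) = 15/128
Total weight = 45/256 + 15/128 = 75/256
P(Z=0 | obs) = 45/256 / 75/256 = 3/5
P(Z=1 | obs) = 15/128 / 75/256 = 2/5

P(Z = 0 | obs) = 3/5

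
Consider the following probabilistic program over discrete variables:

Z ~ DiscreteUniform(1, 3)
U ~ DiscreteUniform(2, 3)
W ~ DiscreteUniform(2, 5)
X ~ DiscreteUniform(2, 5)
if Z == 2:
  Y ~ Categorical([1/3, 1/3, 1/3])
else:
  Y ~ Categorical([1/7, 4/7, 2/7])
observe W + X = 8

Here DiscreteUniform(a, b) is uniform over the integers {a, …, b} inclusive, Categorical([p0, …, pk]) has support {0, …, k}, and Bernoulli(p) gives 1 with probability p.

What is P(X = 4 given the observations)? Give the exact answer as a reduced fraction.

P(X = 4 | obs) = 1/3

Enumerate traces; 54 have nonzero weight after conditioning:
  (Z=1, U=2, W=3, X=5, Y=0) weight 1/672
  (Z=1, U=2, W=3, X=5, Y=1) weight 1/168
  (Z=1, U=2, W=3, X=5, Y=2) weight 1/336
  (Z=1, U=2, W=4, X=4, Y=0) weight 1/672
  (Z=1, U=2, W=4, X=4, Y=1) weight 1/168
  (Z=1, U=2, W=4, X=4, Y=2) weight 1/336
  (Z=1, U=2, W=5, X=3, Y=0) weight 1/672
  (Z=1, U=2, W=5, X=3, Y=1) weight 1/168
  … 46 more
Group by X:
  weight(X=3) = 1/16
  weight(X=4) = 1/16
  weight(X=5) = 1/16
Total weight = 1/16 + 1/16 + 1/16 = 3/16
P(X=3 | obs) = 1/16 / 3/16 = 1/3
P(X=4 | obs) = 1/16 / 3/16 = 1/3
P(X=5 | obs) = 1/16 / 3/16 = 1/3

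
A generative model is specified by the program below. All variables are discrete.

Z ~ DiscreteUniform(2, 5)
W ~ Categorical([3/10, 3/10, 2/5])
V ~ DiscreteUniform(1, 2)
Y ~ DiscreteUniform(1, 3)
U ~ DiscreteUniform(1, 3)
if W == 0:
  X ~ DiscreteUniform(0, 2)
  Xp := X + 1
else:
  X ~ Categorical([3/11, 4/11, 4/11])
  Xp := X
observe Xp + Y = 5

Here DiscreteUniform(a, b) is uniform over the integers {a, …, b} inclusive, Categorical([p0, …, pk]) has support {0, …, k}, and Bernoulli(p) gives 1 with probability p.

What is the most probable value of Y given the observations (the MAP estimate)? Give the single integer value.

Enumerate traces; 96 have nonzero weight after conditioning:
  (Z=2, W=0, V=1, Y=2, U=1, X=2) weight 1/720
  (Z=2, W=0, V=1, Y=2, U=2, X=2) weight 1/720
  (Z=2, W=0, V=1, Y=2, U=3, X=2) weight 1/720
  (Z=2, W=0, V=1, Y=3, U=1, X=1) weight 1/720
  (Z=2, W=0, V=1, Y=3, U=2, X=1) weight 1/720
  (Z=2, W=0, V=1, Y=3, U=3, X=1) weight 1/720
  (Z=2, W=0, V=2, Y=2, U=1, X=2) weight 1/720
  (Z=2, W=0, V=2, Y=2, U=2, X=2) weight 1/720
  … 88 more
Group by Y:
  weight(Y=2) = 1/30
  weight(Y=3) = 13/110
Total weight = 1/30 + 13/110 = 5/33
P(Y=2 | obs) = 1/30 / 5/33 = 11/50
P(Y=3 | obs) = 13/110 / 5/33 = 39/50
argmax = 3

argmax_v P(Y = v | obs) = 3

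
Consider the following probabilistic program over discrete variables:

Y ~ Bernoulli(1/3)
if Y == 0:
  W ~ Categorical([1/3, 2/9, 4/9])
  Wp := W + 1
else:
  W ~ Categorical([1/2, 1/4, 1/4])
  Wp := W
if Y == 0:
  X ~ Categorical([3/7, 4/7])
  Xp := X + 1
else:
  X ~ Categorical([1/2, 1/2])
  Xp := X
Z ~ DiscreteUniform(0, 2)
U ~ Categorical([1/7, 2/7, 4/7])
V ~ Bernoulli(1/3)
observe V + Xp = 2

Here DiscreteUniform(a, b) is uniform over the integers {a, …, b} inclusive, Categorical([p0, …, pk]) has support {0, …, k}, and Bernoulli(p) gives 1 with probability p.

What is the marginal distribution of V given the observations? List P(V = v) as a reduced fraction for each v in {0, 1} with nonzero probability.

Enumerate traces; 81 have nonzero weight after conditioning:
  (Y=0, W=0, X=0, Z=0, U=0, V=1) weight 2/1323
  (Y=0, W=0, X=0, Z=0, U=1, V=1) weight 4/1323
  (Y=0, W=0, X=0, Z=0, U=2, V=1) weight 8/1323
  (Y=0, W=0, X=0, Z=1, U=0, V=1) weight 2/1323
  (Y=0, W=0, X=0, Z=1, U=1, V=1) weight 4/1323
  (Y=0, W=0, X=0, Z=1, U=2, V=1) weight 8/1323
  (Y=0, W=0, X=0, Z=2, U=0, V=1) weight 2/1323
  (Y=0, W=0, X=0, Z=2, U=1, V=1) weight 4/1323
  (Y=0, W=0, X=1, Z=0, U=0, V=0) weight 16/3969
  … 72 more
Group by V:
  weight(V=0) = 16/63
  weight(V=1) = 19/126
Total weight = 16/63 + 19/126 = 17/42
P(V=0 | obs) = 16/63 / 17/42 = 32/51
P(V=1 | obs) = 19/126 / 17/42 = 19/51

P(V=0) = 32/51, P(V=1) = 19/51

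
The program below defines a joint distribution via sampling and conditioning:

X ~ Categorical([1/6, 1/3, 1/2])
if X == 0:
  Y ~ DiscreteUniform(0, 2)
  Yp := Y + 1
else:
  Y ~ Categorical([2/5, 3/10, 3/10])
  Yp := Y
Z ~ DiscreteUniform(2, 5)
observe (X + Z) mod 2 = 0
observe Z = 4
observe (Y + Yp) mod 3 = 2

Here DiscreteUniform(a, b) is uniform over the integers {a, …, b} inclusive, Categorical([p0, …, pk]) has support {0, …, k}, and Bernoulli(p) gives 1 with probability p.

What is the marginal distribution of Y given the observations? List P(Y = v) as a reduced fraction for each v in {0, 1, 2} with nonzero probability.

P(Y=1) = 27/37, P(Y=2) = 10/37

Enumerate traces; 2 have nonzero weight after conditioning:
  (X=0, Y=2, Z=4) weight 1/72
  (X=2, Y=1, Z=4) weight 3/80
Group by Y:
  weight(Y=1) = 3/80
  weight(Y=2) = 1/72
Total weight = 3/80 + 1/72 = 37/720
P(Y=1 | obs) = 3/80 / 37/720 = 27/37
P(Y=2 | obs) = 1/72 / 37/720 = 10/37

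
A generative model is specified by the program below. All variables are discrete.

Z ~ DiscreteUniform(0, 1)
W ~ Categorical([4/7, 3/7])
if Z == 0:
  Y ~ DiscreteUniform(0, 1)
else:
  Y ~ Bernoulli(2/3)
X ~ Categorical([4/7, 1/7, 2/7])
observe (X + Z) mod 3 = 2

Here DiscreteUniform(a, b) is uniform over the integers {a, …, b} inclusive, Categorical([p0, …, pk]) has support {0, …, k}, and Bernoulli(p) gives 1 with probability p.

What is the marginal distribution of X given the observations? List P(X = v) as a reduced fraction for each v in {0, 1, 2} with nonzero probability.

Enumerate traces; 8 have nonzero weight after conditioning:
  (Z=0, W=0, Y=0, X=2) weight 2/49
  (Z=0, W=0, Y=1, X=2) weight 2/49
  (Z=0, W=1, Y=0, X=2) weight 3/98
  (Z=0, W=1, Y=1, X=2) weight 3/98
  (Z=1, W=0, Y=0, X=1) weight 2/147
  (Z=1, W=0, Y=1, X=1) weight 4/147
  (Z=1, W=1, Y=0, X=1) weight 1/98
  (Z=1, W=1, Y=1, X=1) weight 1/49
Group by X:
  weight(X=1) = 1/14
  weight(X=2) = 1/7
Total weight = 1/14 + 1/7 = 3/14
P(X=1 | obs) = 1/14 / 3/14 = 1/3
P(X=2 | obs) = 1/7 / 3/14 = 2/3

P(X=1) = 1/3, P(X=2) = 2/3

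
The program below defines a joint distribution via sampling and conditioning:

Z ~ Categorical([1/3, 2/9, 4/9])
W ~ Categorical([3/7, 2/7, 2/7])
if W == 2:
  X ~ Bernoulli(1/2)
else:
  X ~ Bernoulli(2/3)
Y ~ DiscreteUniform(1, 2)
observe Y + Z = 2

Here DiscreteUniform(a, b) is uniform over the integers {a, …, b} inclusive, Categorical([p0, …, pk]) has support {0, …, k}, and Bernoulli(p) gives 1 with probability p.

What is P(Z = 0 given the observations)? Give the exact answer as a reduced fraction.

P(Z = 0 | obs) = 3/5

Enumerate traces; 12 have nonzero weight after conditioning:
  (Z=0, W=0, X=0, Y=2) weight 1/42
  (Z=0, W=0, X=1, Y=2) weight 1/21
  (Z=0, W=1, X=0, Y=2) weight 1/63
  (Z=0, W=1, X=1, Y=2) weight 2/63
  (Z=0, W=2, X=0, Y=2) weight 1/42
  (Z=0, W=2, X=1, Y=2) weight 1/42
  (Z=1, W=0, X=0, Y=1) weight 1/63
  (Z=1, W=0, X=1, Y=1) weight 2/63
  … 4 more
Group by Z:
  weight(Z=0) = 1/6
  weight(Z=1) = 1/9
Total weight = 1/6 + 1/9 = 5/18
P(Z=0 | obs) = 1/6 / 5/18 = 3/5
P(Z=1 | obs) = 1/9 / 5/18 = 2/5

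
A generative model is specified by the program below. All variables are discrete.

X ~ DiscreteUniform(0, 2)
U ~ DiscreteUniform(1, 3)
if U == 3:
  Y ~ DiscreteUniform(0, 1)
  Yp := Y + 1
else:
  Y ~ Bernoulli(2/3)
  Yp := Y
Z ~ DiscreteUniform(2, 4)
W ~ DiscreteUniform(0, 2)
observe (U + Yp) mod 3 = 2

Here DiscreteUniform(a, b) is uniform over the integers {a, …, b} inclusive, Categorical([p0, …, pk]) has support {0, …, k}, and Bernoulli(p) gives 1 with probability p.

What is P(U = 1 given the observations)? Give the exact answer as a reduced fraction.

P(U = 1 | obs) = 4/9

Enumerate traces; 81 have nonzero weight after conditioning:
  (X=0, U=1, Y=1, Z=2, W=0) weight 2/243
  (X=0, U=1, Y=1, Z=2, W=1) weight 2/243
  (X=0, U=1, Y=1, Z=2, W=2) weight 2/243
  (X=0, U=1, Y=1, Z=3, W=0) weight 2/243
  (X=0, U=1, Y=1, Z=3, W=1) weight 2/243
  (X=0, U=1, Y=1, Z=3, W=2) weight 2/243
  (X=0, U=1, Y=1, Z=4, W=0) weight 2/243
  (X=0, U=1, Y=1, Z=4, W=1) weight 2/243
  (X=0, U=2, Y=0, Z=2, W=0) weight 1/243
  (X=0, U=3, Y=1, Z=2, W=0) weight 1/162
  … 71 more
Group by U:
  weight(U=1) = 2/9
  weight(U=2) = 1/9
  weight(U=3) = 1/6
Total weight = 2/9 + 1/9 + 1/6 = 1/2
P(U=1 | obs) = 2/9 / 1/2 = 4/9
P(U=2 | obs) = 1/9 / 1/2 = 2/9
P(U=3 | obs) = 1/6 / 1/2 = 1/3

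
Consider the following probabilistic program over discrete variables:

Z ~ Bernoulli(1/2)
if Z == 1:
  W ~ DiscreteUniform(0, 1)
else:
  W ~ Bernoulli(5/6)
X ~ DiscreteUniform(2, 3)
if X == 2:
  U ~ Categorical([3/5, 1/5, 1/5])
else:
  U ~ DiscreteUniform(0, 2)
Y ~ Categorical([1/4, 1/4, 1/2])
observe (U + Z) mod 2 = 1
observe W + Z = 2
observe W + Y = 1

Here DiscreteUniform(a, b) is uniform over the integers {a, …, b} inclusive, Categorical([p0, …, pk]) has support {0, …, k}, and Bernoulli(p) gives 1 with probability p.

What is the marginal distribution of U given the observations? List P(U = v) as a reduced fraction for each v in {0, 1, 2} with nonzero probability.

P(U=0) = 7/11, P(U=2) = 4/11

Enumerate traces; 4 have nonzero weight after conditioning:
  (Z=1, W=1, X=2, U=0, Y=0) weight 3/160
  (Z=1, W=1, X=2, U=2, Y=0) weight 1/160
  (Z=1, W=1, X=3, U=0, Y=0) weight 1/96
  (Z=1, W=1, X=3, U=2, Y=0) weight 1/96
Group by U:
  weight(U=0) = 7/240
  weight(U=2) = 1/60
Total weight = 7/240 + 1/60 = 11/240
P(U=0 | obs) = 7/240 / 11/240 = 7/11
P(U=2 | obs) = 1/60 / 11/240 = 4/11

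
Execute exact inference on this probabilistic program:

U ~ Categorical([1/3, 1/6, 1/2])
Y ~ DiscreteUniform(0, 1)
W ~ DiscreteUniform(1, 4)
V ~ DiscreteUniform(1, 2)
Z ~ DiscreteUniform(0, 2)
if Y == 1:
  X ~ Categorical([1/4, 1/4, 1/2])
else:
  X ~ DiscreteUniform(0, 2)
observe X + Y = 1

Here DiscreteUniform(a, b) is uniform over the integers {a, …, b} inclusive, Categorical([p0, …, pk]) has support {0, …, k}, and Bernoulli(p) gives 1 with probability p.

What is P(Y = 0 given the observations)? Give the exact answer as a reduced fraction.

P(Y = 0 | obs) = 4/7

Enumerate traces; 144 have nonzero weight after conditioning:
  (U=0, Y=0, W=1, V=1, Z=0, X=1) weight 1/432
  (U=0, Y=0, W=1, V=1, Z=1, X=1) weight 1/432
  (U=0, Y=0, W=1, V=1, Z=2, X=1) weight 1/432
  (U=0, Y=0, W=1, V=2, Z=0, X=1) weight 1/432
  (U=0, Y=0, W=1, V=2, Z=1, X=1) weight 1/432
  (U=0, Y=0, W=1, V=2, Z=2, X=1) weight 1/432
  (U=0, Y=0, W=2, V=1, Z=0, X=1) weight 1/432
  (U=0, Y=0, W=2, V=1, Z=1, X=1) weight 1/432
  (U=0, Y=1, W=1, V=1, Z=0, X=0) weight 1/576
  … 135 more
Group by Y:
  weight(Y=0) = 1/6
  weight(Y=1) = 1/8
Total weight = 1/6 + 1/8 = 7/24
P(Y=0 | obs) = 1/6 / 7/24 = 4/7
P(Y=1 | obs) = 1/8 / 7/24 = 3/7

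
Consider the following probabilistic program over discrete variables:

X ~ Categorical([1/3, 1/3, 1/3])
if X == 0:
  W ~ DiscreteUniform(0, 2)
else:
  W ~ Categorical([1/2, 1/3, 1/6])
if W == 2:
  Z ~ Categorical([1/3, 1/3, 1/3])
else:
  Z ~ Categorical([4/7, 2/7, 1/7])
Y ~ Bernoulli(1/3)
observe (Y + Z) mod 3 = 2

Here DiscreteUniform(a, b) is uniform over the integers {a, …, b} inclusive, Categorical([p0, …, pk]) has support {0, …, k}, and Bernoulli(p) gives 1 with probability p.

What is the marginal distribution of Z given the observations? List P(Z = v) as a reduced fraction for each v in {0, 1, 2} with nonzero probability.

Enumerate traces; 18 have nonzero weight after conditioning:
  (X=0, W=0, Z=1, Y=1) weight 2/189
  (X=0, W=0, Z=2, Y=0) weight 2/189
  (X=0, W=1, Z=1, Y=1) weight 2/189
  (X=0, W=1, Z=2, Y=0) weight 2/189
  (X=0, W=2, Z=1, Y=1) weight 1/81
  (X=0, W=2, Z=2, Y=0) weight 2/81
  (X=1, W=0, Z=1, Y=1) weight 1/63
  (X=1, W=0, Z=2, Y=0) weight 1/63
  … 10 more
Group by Z:
  weight(Z=1) = 8/81
  weight(Z=2) = 10/81
Total weight = 8/81 + 10/81 = 2/9
P(Z=1 | obs) = 8/81 / 2/9 = 4/9
P(Z=2 | obs) = 10/81 / 2/9 = 5/9

P(Z=1) = 4/9, P(Z=2) = 5/9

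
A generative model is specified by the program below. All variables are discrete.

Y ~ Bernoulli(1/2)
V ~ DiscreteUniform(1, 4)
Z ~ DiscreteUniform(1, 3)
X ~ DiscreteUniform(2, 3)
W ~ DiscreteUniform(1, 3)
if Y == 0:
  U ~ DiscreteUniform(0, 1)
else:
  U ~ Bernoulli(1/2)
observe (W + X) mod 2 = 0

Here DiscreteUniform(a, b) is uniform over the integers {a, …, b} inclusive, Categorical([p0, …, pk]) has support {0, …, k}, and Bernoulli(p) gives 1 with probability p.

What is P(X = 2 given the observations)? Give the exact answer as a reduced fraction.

P(X = 2 | obs) = 1/3

Enumerate traces; 144 have nonzero weight after conditioning:
  (Y=0, V=1, Z=1, X=2, W=2, U=0) weight 1/288
  (Y=0, V=1, Z=1, X=2, W=2, U=1) weight 1/288
  (Y=0, V=1, Z=1, X=3, W=1, U=0) weight 1/288
  (Y=0, V=1, Z=1, X=3, W=1, U=1) weight 1/288
  (Y=0, V=1, Z=1, X=3, W=3, U=0) weight 1/288
  (Y=0, V=1, Z=1, X=3, W=3, U=1) weight 1/288
  (Y=0, V=1, Z=2, X=2, W=2, U=0) weight 1/288
  (Y=0, V=1, Z=2, X=2, W=2, U=1) weight 1/288
  … 136 more
Group by X:
  weight(X=2) = 1/6
  weight(X=3) = 1/3
Total weight = 1/6 + 1/3 = 1/2
P(X=2 | obs) = 1/6 / 1/2 = 1/3
P(X=3 | obs) = 1/3 / 1/2 = 2/3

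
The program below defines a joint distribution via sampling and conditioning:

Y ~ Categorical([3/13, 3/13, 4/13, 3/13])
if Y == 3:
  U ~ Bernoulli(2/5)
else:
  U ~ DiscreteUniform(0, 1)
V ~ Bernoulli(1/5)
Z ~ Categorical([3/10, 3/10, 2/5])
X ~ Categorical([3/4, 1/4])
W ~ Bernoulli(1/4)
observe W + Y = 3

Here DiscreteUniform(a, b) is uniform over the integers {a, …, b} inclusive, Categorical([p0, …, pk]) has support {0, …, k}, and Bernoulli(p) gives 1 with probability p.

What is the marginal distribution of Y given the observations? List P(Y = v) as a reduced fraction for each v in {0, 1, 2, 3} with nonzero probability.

Enumerate traces; 48 have nonzero weight after conditioning:
  (Y=2, U=0, V=0, Z=0, X=0, W=1) weight 9/1300
  (Y=2, U=0, V=0, Z=0, X=1, W=1) weight 3/1300
  (Y=2, U=0, V=0, Z=1, X=0, W=1) weight 9/1300
  (Y=2, U=0, V=0, Z=1, X=1, W=1) weight 3/1300
  (Y=2, U=0, V=0, Z=2, X=0, W=1) weight 3/325
  (Y=2, U=0, V=0, Z=2, X=1, W=1) weight 1/325
  (Y=2, U=0, V=1, Z=0, X=0, W=1) weight 9/5200
  (Y=2, U=0, V=1, Z=0, X=1, W=1) weight 3/5200
  (Y=3, U=0, V=0, Z=0, X=0, W=0) weight 243/13000
  … 39 more
Group by Y:
  weight(Y=2) = 1/13
  weight(Y=3) = 9/52
Total weight = 1/13 + 9/52 = 1/4
P(Y=2 | obs) = 1/13 / 1/4 = 4/13
P(Y=3 | obs) = 9/52 / 1/4 = 9/13

P(Y=2) = 4/13, P(Y=3) = 9/13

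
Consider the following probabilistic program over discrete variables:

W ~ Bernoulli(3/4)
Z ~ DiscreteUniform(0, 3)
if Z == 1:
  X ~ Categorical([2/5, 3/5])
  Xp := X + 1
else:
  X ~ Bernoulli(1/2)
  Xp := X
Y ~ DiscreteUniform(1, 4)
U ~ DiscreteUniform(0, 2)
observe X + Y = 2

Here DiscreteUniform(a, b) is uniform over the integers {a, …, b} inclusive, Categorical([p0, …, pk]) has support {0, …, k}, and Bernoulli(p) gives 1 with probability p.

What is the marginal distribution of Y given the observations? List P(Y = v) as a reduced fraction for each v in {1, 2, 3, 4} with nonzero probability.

P(Y=1) = 21/40, P(Y=2) = 19/40

Enumerate traces; 48 have nonzero weight after conditioning:
  (W=0, Z=0, X=0, Y=2, U=0) weight 1/384
  (W=0, Z=0, X=0, Y=2, U=1) weight 1/384
  (W=0, Z=0, X=0, Y=2, U=2) weight 1/384
  (W=0, Z=0, X=1, Y=1, U=0) weight 1/384
  (W=0, Z=0, X=1, Y=1, U=1) weight 1/384
  (W=0, Z=0, X=1, Y=1, U=2) weight 1/384
  (W=0, Z=1, X=0, Y=2, U=0) weight 1/480
  (W=0, Z=1, X=0, Y=2, U=1) weight 1/480
  … 40 more
Group by Y:
  weight(Y=1) = 21/160
  weight(Y=2) = 19/160
Total weight = 21/160 + 19/160 = 1/4
P(Y=1 | obs) = 21/160 / 1/4 = 21/40
P(Y=2 | obs) = 19/160 / 1/4 = 19/40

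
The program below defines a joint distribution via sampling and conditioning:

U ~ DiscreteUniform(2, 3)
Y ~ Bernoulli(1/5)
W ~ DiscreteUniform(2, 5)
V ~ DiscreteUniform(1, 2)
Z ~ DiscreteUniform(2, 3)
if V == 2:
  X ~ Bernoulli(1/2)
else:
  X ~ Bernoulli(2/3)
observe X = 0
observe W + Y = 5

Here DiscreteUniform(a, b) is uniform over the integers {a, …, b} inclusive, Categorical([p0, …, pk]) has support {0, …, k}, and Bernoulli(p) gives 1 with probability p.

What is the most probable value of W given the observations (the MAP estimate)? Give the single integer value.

Enumerate traces; 16 have nonzero weight after conditioning:
  (U=2, Y=0, W=5, V=1, Z=2, X=0) weight 1/120
  (U=2, Y=0, W=5, V=1, Z=3, X=0) weight 1/120
  (U=2, Y=0, W=5, V=2, Z=2, X=0) weight 1/80
  (U=2, Y=0, W=5, V=2, Z=3, X=0) weight 1/80
  (U=2, Y=1, W=4, V=1, Z=2, X=0) weight 1/480
  (U=2, Y=1, W=4, V=1, Z=3, X=0) weight 1/480
  (U=2, Y=1, W=4, V=2, Z=2, X=0) weight 1/320
  (U=2, Y=1, W=4, V=2, Z=3, X=0) weight 1/320
  … 8 more
Group by W:
  weight(W=4) = 1/48
  weight(W=5) = 1/12
Total weight = 1/48 + 1/12 = 5/48
P(W=4 | obs) = 1/48 / 5/48 = 1/5
P(W=5 | obs) = 1/12 / 5/48 = 4/5
argmax = 5

argmax_v P(W = v | obs) = 5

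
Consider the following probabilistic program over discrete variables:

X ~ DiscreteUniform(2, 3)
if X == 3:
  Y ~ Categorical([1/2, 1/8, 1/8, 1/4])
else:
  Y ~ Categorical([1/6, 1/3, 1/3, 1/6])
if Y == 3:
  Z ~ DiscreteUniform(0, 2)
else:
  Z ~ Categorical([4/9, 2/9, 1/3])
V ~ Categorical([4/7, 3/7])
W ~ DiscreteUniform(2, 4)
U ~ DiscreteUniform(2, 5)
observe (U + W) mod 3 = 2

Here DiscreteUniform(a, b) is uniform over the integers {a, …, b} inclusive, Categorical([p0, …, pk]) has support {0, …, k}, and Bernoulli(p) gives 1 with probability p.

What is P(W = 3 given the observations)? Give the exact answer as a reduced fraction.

P(W = 3 | obs) = 1/2

Enumerate traces; 192 have nonzero weight after conditioning:
  (X=2, Y=0, Z=0, V=0, W=2, U=3) weight 1/567
  (X=2, Y=0, Z=0, V=0, W=3, U=2) weight 1/567
  (X=2, Y=0, Z=0, V=0, W=3, U=5) weight 1/567
  (X=2, Y=0, Z=0, V=0, W=4, U=4) weight 1/567
  (X=2, Y=0, Z=0, V=1, W=2, U=3) weight 1/756
  (X=2, Y=0, Z=0, V=1, W=3, U=2) weight 1/756
  (X=2, Y=0, Z=0, V=1, W=3, U=5) weight 1/756
  (X=2, Y=0, Z=0, V=1, W=4, U=4) weight 1/756
  … 184 more
Group by W:
  weight(W=2) = 1/12
  weight(W=3) = 1/6
  weight(W=4) = 1/12
Total weight = 1/12 + 1/6 + 1/12 = 1/3
P(W=2 | obs) = 1/12 / 1/3 = 1/4
P(W=3 | obs) = 1/6 / 1/3 = 1/2
P(W=4 | obs) = 1/12 / 1/3 = 1/4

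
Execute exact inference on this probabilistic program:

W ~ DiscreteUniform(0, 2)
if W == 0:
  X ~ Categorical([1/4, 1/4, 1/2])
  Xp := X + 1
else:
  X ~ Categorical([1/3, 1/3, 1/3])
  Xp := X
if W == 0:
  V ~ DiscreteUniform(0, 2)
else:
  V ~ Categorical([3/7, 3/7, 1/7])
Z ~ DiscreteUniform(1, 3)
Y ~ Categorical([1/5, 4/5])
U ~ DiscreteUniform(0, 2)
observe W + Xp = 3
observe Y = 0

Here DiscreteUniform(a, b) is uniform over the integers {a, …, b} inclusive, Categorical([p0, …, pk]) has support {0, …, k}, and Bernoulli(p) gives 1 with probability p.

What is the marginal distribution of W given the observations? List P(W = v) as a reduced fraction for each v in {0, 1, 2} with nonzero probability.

Enumerate traces; 81 have nonzero weight after conditioning:
  (W=0, X=2, V=0, Z=1, Y=0, U=0) weight 1/810
  (W=0, X=2, V=0, Z=1, Y=0, U=1) weight 1/810
  (W=0, X=2, V=0, Z=1, Y=0, U=2) weight 1/810
  (W=0, X=2, V=0, Z=2, Y=0, U=0) weight 1/810
  (W=0, X=2, V=0, Z=2, Y=0, U=1) weight 1/810
  (W=0, X=2, V=0, Z=2, Y=0, U=2) weight 1/810
  (W=0, X=2, V=0, Z=3, Y=0, U=0) weight 1/810
  (W=0, X=2, V=0, Z=3, Y=0, U=1) weight 1/810
  (W=1, X=2, V=0, Z=1, Y=0, U=0) weight 1/945
  (W=2, X=1, V=0, Z=1, Y=0, U=0) weight 1/945
  … 71 more
Group by W:
  weight(W=0) = 1/30
  weight(W=1) = 1/45
  weight(W=2) = 1/45
Total weight = 1/30 + 1/45 + 1/45 = 7/90
P(W=0 | obs) = 1/30 / 7/90 = 3/7
P(W=1 | obs) = 1/45 / 7/90 = 2/7
P(W=2 | obs) = 1/45 / 7/90 = 2/7

P(W=0) = 3/7, P(W=1) = 2/7, P(W=2) = 2/7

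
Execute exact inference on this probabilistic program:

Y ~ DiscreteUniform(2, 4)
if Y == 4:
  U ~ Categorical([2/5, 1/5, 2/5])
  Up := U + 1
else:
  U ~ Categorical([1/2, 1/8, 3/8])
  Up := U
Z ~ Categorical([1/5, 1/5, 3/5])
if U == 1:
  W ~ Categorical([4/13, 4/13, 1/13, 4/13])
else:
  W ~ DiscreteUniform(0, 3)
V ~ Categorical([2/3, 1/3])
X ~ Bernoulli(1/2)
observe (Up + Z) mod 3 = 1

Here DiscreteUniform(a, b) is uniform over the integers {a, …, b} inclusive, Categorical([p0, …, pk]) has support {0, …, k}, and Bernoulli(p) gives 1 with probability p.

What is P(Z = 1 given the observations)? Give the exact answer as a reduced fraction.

P(Z = 1 | obs) = 2/7

Enumerate traces; 144 have nonzero weight after conditioning:
  (Y=2, U=0, Z=1, W=0, V=0, X=0) weight 1/360
  (Y=2, U=0, Z=1, W=0, V=0, X=1) weight 1/360
  (Y=2, U=0, Z=1, W=0, V=1, X=0) weight 1/720
  (Y=2, U=0, Z=1, W=0, V=1, X=1) weight 1/720
  (Y=2, U=0, Z=1, W=1, V=0, X=0) weight 1/360
  (Y=2, U=0, Z=1, W=1, V=0, X=1) weight 1/360
  (Y=2, U=0, Z=1, W=1, V=1, X=0) weight 1/720
  (Y=2, U=0, Z=1, W=1, V=1, X=1) weight 1/720
  (Y=2, U=1, Z=0, W=0, V=0, X=0) weight 1/1170
  (Y=2, U=2, Z=2, W=0, V=0, X=0) weight 1/160
  … 134 more
Group by Z:
  weight(Z=0) = 13/300
  weight(Z=1) = 7/75
  weight(Z=2) = 19/100
Total weight = 13/300 + 7/75 + 19/100 = 49/150
P(Z=0 | obs) = 13/300 / 49/150 = 13/98
P(Z=1 | obs) = 7/75 / 49/150 = 2/7
P(Z=2 | obs) = 19/100 / 49/150 = 57/98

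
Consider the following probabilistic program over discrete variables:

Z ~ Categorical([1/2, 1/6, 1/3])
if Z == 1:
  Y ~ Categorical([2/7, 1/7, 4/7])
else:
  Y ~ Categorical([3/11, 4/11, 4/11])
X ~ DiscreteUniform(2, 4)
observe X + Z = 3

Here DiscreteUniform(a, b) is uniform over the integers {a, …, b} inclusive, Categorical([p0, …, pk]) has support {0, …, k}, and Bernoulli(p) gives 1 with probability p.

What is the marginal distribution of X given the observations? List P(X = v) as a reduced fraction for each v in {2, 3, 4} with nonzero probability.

P(X=2) = 1/4, P(X=3) = 3/4

Enumerate traces; 6 have nonzero weight after conditioning:
  (Z=0, Y=0, X=3) weight 1/22
  (Z=0, Y=1, X=3) weight 2/33
  (Z=0, Y=2, X=3) weight 2/33
  (Z=1, Y=0, X=2) weight 1/63
  (Z=1, Y=1, X=2) weight 1/126
  (Z=1, Y=2, X=2) weight 2/63
Group by X:
  weight(X=2) = 1/18
  weight(X=3) = 1/6
Total weight = 1/18 + 1/6 = 2/9
P(X=2 | obs) = 1/18 / 2/9 = 1/4
P(X=3 | obs) = 1/6 / 2/9 = 3/4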